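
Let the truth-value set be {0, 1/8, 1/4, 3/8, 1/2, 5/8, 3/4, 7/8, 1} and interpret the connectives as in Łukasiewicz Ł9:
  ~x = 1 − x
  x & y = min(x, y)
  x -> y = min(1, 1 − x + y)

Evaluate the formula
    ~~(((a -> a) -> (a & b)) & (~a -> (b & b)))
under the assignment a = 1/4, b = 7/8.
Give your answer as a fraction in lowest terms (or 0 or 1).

a -> a = 1/4 -> 1/4 = 1
a & b = 1/4 & 7/8 = 1/4
(a -> a) -> (a & b) = 1 -> 1/4 = 1/4
~a = ~1/4 = 3/4
b & b = 7/8 & 7/8 = 7/8
~a -> (b & b) = 3/4 -> 7/8 = 1
((a -> a) -> (a & b)) & (~a -> (b & b)) = 1/4 & 1 = 1/4
~(((a -> a) -> (a & b)) & (~a -> (b & b))) = ~1/4 = 3/4
~~(((a -> a) -> (a & b)) & (~a -> (b & b))) = ~3/4 = 1/4

1/4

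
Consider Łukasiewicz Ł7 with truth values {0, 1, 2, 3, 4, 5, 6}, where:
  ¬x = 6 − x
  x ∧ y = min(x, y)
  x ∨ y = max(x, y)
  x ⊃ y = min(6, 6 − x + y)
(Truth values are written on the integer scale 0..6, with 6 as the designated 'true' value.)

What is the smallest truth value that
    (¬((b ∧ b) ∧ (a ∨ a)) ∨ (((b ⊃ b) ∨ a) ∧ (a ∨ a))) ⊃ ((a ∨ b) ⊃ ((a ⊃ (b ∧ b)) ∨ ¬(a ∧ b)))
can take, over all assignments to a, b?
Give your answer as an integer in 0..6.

Take a = 6, b = 3:
b ∧ b = 3 ∧ 3 = 3
a ∨ a = 6 ∨ 6 = 6
(b ∧ b) ∧ (a ∨ a) = 3 ∧ 6 = 3
¬((b ∧ b) ∧ (a ∨ a)) = ¬3 = 3
b ⊃ b = 3 ⊃ 3 = 6
(b ⊃ b) ∨ a = 6 ∨ 6 = 6
a ∨ a = 6 ∨ 6 = 6
((b ⊃ b) ∨ a) ∧ (a ∨ a) = 6 ∧ 6 = 6
¬((b ∧ b) ∧ (a ∨ a)) ∨ (((b ⊃ b) ∨ a) ∧ (a ∨ a)) = 3 ∨ 6 = 6
a ∨ b = 6 ∨ 3 = 6
b ∧ b = 3 ∧ 3 = 3
a ⊃ (b ∧ b) = 6 ⊃ 3 = 3
a ∧ b = 6 ∧ 3 = 3
¬(a ∧ b) = ¬3 = 3
(a ⊃ (b ∧ b)) ∨ ¬(a ∧ b) = 3 ∨ 3 = 3
(a ∨ b) ⊃ ((a ⊃ (b ∧ b)) ∨ ¬(a ∧ b)) = 6 ⊃ 3 = 3
(¬((b ∧ b) ∧ (a ∨ a)) ∨ (((b ⊃ b) ∨ a) ∧ (a ∨ a))) ⊃ ((a ∨ b) ⊃ ((a ⊃ (b ∧ b)) ∨ ¬(a ∧ b))) = 6 ⊃ 3 = 3
No assignment yields a value below 3, so this is the minimum.

3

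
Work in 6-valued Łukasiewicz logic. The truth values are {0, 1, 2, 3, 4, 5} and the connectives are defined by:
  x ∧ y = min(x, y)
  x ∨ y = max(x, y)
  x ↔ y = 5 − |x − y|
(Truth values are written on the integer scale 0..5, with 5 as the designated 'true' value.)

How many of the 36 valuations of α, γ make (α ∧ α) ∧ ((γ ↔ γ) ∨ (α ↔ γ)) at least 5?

value 5: 6 assignments (counts)
value 4: 6 assignments
value 3: 6 assignments
value 2: 6 assignments
value 1: 6 assignments
value 0: 6 assignments
So 6 of the 36 assignments meet the threshold.

6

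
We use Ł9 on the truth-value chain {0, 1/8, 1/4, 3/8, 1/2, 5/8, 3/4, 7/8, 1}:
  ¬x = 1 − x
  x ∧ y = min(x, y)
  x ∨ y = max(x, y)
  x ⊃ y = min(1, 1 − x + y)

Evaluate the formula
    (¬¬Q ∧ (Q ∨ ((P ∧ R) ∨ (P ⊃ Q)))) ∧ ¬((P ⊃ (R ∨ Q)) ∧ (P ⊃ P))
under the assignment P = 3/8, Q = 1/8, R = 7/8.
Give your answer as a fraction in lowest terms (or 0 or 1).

¬Q = ¬1/8 = 7/8
¬¬Q = ¬7/8 = 1/8
P ∧ R = 3/8 ∧ 7/8 = 3/8
P ⊃ Q = 3/8 ⊃ 1/8 = 3/4
(P ∧ R) ∨ (P ⊃ Q) = 3/8 ∨ 3/4 = 3/4
Q ∨ ((P ∧ R) ∨ (P ⊃ Q)) = 1/8 ∨ 3/4 = 3/4
¬¬Q ∧ (Q ∨ ((P ∧ R) ∨ (P ⊃ Q))) = 1/8 ∧ 3/4 = 1/8
R ∨ Q = 7/8 ∨ 1/8 = 7/8
P ⊃ (R ∨ Q) = 3/8 ⊃ 7/8 = 1
P ⊃ P = 3/8 ⊃ 3/8 = 1
(P ⊃ (R ∨ Q)) ∧ (P ⊃ P) = 1 ∧ 1 = 1
¬((P ⊃ (R ∨ Q)) ∧ (P ⊃ P)) = ¬1 = 0
(¬¬Q ∧ (Q ∨ ((P ∧ R) ∨ (P ⊃ Q)))) ∧ ¬((P ⊃ (R ∨ Q)) ∧ (P ⊃ P)) = 1/8 ∧ 0 = 0

0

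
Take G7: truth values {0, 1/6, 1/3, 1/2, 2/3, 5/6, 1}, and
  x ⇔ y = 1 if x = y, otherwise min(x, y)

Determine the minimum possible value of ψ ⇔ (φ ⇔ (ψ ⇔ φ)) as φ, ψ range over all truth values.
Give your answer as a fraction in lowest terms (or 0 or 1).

1/6

Take φ = 0, ψ = 1/6:
ψ ⇔ φ = 1/6 ⇔ 0 = 0
φ ⇔ (ψ ⇔ φ) = 0 ⇔ 0 = 1
ψ ⇔ (φ ⇔ (ψ ⇔ φ)) = 1/6 ⇔ 1 = 1/6
No assignment yields a value below 1/6, so this is the minimum.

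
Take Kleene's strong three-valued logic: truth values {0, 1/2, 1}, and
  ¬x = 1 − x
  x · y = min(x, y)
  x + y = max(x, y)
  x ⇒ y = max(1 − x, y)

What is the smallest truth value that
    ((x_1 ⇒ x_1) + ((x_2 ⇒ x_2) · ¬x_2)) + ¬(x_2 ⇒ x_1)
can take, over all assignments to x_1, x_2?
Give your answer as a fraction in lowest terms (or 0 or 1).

1/2

Take x_1 = 1/2, x_2 = 1/2:
x_1 ⇒ x_1 = 1/2 ⇒ 1/2 = 1/2
x_2 ⇒ x_2 = 1/2 ⇒ 1/2 = 1/2
¬x_2 = ¬1/2 = 1/2
(x_2 ⇒ x_2) · ¬x_2 = 1/2 · 1/2 = 1/2
(x_1 ⇒ x_1) + ((x_2 ⇒ x_2) · ¬x_2) = 1/2 + 1/2 = 1/2
x_2 ⇒ x_1 = 1/2 ⇒ 1/2 = 1/2
¬(x_2 ⇒ x_1) = ¬1/2 = 1/2
((x_1 ⇒ x_1) + ((x_2 ⇒ x_2) · ¬x_2)) + ¬(x_2 ⇒ x_1) = 1/2 + 1/2 = 1/2
No assignment yields a value below 1/2, so this is the minimum.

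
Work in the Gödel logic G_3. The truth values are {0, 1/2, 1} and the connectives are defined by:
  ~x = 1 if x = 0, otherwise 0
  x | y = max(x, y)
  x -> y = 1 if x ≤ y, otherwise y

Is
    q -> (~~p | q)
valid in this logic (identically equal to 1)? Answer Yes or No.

p = 0, q = 0 ↦ 1
p = 0, q = 1/2 ↦ 1
p = 0, q = 1 ↦ 1
p = 1/2, q = 0 ↦ 1
p = 1/2, q = 1/2 ↦ 1
p = 1/2, q = 1 ↦ 1
p = 1, q = 0 ↦ 1
p = 1, q = 1/2 ↦ 1
p = 1, q = 1 ↦ 1
Every assignment gives a value ≥ 1.

Yes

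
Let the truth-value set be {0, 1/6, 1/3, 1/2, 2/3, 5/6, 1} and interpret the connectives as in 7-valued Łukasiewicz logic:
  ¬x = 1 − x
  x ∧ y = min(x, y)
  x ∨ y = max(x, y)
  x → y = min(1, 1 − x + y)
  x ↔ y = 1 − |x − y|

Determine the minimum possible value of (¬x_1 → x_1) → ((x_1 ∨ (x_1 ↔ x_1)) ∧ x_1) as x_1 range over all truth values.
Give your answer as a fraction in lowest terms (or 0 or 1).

1/2

Take x_1 = 1/2:
¬x_1 = ¬1/2 = 1/2
¬x_1 → x_1 = 1/2 → 1/2 = 1
x_1 ↔ x_1 = 1/2 ↔ 1/2 = 1
x_1 ∨ (x_1 ↔ x_1) = 1/2 ∨ 1 = 1
(x_1 ∨ (x_1 ↔ x_1)) ∧ x_1 = 1 ∧ 1/2 = 1/2
(¬x_1 → x_1) → ((x_1 ∨ (x_1 ↔ x_1)) ∧ x_1) = 1 → 1/2 = 1/2
No assignment yields a value below 1/2, so this is the minimum.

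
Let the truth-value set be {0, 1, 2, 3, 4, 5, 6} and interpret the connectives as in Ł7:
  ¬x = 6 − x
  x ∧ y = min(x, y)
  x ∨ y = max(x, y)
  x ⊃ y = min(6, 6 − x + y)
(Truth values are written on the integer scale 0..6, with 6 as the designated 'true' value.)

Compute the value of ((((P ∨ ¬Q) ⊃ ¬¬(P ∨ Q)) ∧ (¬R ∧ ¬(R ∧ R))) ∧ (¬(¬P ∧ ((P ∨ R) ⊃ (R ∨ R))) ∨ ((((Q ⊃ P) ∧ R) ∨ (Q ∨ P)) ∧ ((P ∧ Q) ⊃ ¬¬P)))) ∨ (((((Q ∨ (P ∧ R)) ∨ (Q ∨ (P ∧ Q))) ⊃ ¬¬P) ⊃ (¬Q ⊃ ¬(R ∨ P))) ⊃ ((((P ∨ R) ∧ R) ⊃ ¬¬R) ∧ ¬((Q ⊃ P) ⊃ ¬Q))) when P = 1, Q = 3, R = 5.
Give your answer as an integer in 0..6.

1

¬Q = ¬3 = 3
P ∨ ¬Q = 1 ∨ 3 = 3
P ∨ Q = 1 ∨ 3 = 3
¬(P ∨ Q) = ¬3 = 3
¬¬(P ∨ Q) = ¬3 = 3
(P ∨ ¬Q) ⊃ ¬¬(P ∨ Q) = 3 ⊃ 3 = 6
¬R = ¬5 = 1
R ∧ R = 5 ∧ 5 = 5
¬(R ∧ R) = ¬5 = 1
¬R ∧ ¬(R ∧ R) = 1 ∧ 1 = 1
((P ∨ ¬Q) ⊃ ¬¬(P ∨ Q)) ∧ (¬R ∧ ¬(R ∧ R)) = 6 ∧ 1 = 1
¬P = ¬1 = 5
P ∨ R = 1 ∨ 5 = 5
R ∨ R = 5 ∨ 5 = 5
(P ∨ R) ⊃ (R ∨ R) = 5 ⊃ 5 = 6
¬P ∧ ((P ∨ R) ⊃ (R ∨ R)) = 5 ∧ 6 = 5
¬(¬P ∧ ((P ∨ R) ⊃ (R ∨ R))) = ¬5 = 1
Q ⊃ P = 3 ⊃ 1 = 4
(Q ⊃ P) ∧ R = 4 ∧ 5 = 4
Q ∨ P = 3 ∨ 1 = 3
((Q ⊃ P) ∧ R) ∨ (Q ∨ P) = 4 ∨ 3 = 4
P ∧ Q = 1 ∧ 3 = 1
¬P = ¬1 = 5
¬¬P = ¬5 = 1
(P ∧ Q) ⊃ ¬¬P = 1 ⊃ 1 = 6
(((Q ⊃ P) ∧ R) ∨ (Q ∨ P)) ∧ ((P ∧ Q) ⊃ ¬¬P) = 4 ∧ 6 = 4
¬(¬P ∧ ((P ∨ R) ⊃ (R ∨ R))) ∨ ((((Q ⊃ P) ∧ R) ∨ (Q ∨ P)) ∧ ((P ∧ Q) ⊃ ¬¬P)) = 1 ∨ 4 = 4
(((P ∨ ¬Q) ⊃ ¬¬(P ∨ Q)) ∧ (¬R ∧ ¬(R ∧ R))) ∧ (¬(¬P ∧ ((P ∨ R) ⊃ (R ∨ R))) ∨ ((((Q ⊃ P) ∧ R) ∨ (Q ∨ P)) ∧ ((P ∧ Q) ⊃ ¬¬P))) = 1 ∧ 4 = 1
P ∧ R = 1 ∧ 5 = 1
Q ∨ (P ∧ R) = 3 ∨ 1 = 3
P ∧ Q = 1 ∧ 3 = 1
Q ∨ (P ∧ Q) = 3 ∨ 1 = 3
(Q ∨ (P ∧ R)) ∨ (Q ∨ (P ∧ Q)) = 3 ∨ 3 = 3
¬P = ¬1 = 5
¬¬P = ¬5 = 1
((Q ∨ (P ∧ R)) ∨ (Q ∨ (P ∧ Q))) ⊃ ¬¬P = 3 ⊃ 1 = 4
¬Q = ¬3 = 3
R ∨ P = 5 ∨ 1 = 5
¬(R ∨ P) = ¬5 = 1
¬Q ⊃ ¬(R ∨ P) = 3 ⊃ 1 = 4
(((Q ∨ (P ∧ R)) ∨ (Q ∨ (P ∧ Q))) ⊃ ¬¬P) ⊃ (¬Q ⊃ ¬(R ∨ P)) = 4 ⊃ 4 = 6
P ∨ R = 1 ∨ 5 = 5
(P ∨ R) ∧ R = 5 ∧ 5 = 5
¬R = ¬5 = 1
¬¬R = ¬1 = 5
((P ∨ R) ∧ R) ⊃ ¬¬R = 5 ⊃ 5 = 6
Q ⊃ P = 3 ⊃ 1 = 4
¬Q = ¬3 = 3
(Q ⊃ P) ⊃ ¬Q = 4 ⊃ 3 = 5
¬((Q ⊃ P) ⊃ ¬Q) = ¬5 = 1
(((P ∨ R) ∧ R) ⊃ ¬¬R) ∧ ¬((Q ⊃ P) ⊃ ¬Q) = 6 ∧ 1 = 1
((((Q ∨ (P ∧ R)) ∨ (Q ∨ (P ∧ Q))) ⊃ ¬¬P) ⊃ (¬Q ⊃ ¬(R ∨ P))) ⊃ ((((P ∨ R) ∧ R) ⊃ ¬¬R) ∧ ¬((Q ⊃ P) ⊃ ¬Q)) = 6 ⊃ 1 = 1
((((P ∨ ¬Q) ⊃ ¬¬(P ∨ Q)) ∧ (¬R ∧ ¬(R ∧ R))) ∧ (¬(¬P ∧ ((P ∨ R) ⊃ (R ∨ R))) ∨ ((((Q ⊃ P) ∧ R) ∨ (Q ∨ P)) ∧ ((P ∧ Q) ⊃ ¬¬P)))) ∨ (((((Q ∨ (P ∧ R)) ∨ (Q ∨ (P ∧ Q))) ⊃ ¬¬P) ⊃ (¬Q ⊃ ¬(R ∨ P))) ⊃ ((((P ∨ R) ∧ R) ⊃ ¬¬R) ∧ ¬((Q ⊃ P) ⊃ ¬Q))) = 1 ∨ 1 = 1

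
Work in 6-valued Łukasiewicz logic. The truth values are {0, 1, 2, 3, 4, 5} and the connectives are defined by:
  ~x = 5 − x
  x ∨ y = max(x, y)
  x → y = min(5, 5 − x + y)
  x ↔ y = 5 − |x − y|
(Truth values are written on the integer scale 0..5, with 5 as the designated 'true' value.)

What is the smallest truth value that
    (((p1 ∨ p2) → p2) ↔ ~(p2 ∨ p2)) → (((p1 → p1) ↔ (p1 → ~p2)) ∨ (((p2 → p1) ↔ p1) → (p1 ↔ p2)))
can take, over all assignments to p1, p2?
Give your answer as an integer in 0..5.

4

Take p1 = 4, p2 = 2:
p1 ∨ p2 = 4 ∨ 2 = 4
(p1 ∨ p2) → p2 = 4 → 2 = 3
p2 ∨ p2 = 2 ∨ 2 = 2
~(p2 ∨ p2) = ~2 = 3
((p1 ∨ p2) → p2) ↔ ~(p2 ∨ p2) = 3 ↔ 3 = 5
p1 → p1 = 4 → 4 = 5
~p2 = ~2 = 3
p1 → ~p2 = 4 → 3 = 4
(p1 → p1) ↔ (p1 → ~p2) = 5 ↔ 4 = 4
p2 → p1 = 2 → 4 = 5
(p2 → p1) ↔ p1 = 5 ↔ 4 = 4
p1 ↔ p2 = 4 ↔ 2 = 3
((p2 → p1) ↔ p1) → (p1 ↔ p2) = 4 → 3 = 4
((p1 → p1) ↔ (p1 → ~p2)) ∨ (((p2 → p1) ↔ p1) → (p1 ↔ p2)) = 4 ∨ 4 = 4
(((p1 ∨ p2) → p2) ↔ ~(p2 ∨ p2)) → (((p1 → p1) ↔ (p1 → ~p2)) ∨ (((p2 → p1) ↔ p1) → (p1 ↔ p2))) = 5 → 4 = 4
No assignment yields a value below 4, so this is the minimum.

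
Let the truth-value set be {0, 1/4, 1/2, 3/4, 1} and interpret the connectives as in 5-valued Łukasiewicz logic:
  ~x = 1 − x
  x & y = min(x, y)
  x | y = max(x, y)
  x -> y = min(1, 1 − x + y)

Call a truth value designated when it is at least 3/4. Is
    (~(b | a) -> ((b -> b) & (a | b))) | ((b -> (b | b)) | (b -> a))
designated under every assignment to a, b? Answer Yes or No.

At a = 0, b = 1/4, for instance:
b | a = 1/4 | 0 = 1/4
~(b | a) = ~1/4 = 3/4
b -> b = 1/4 -> 1/4 = 1
a | b = 0 | 1/4 = 1/4
(b -> b) & (a | b) = 1 & 1/4 = 1/4
~(b | a) -> ((b -> b) & (a | b)) = 3/4 -> 1/4 = 1/2
b | b = 1/4 | 1/4 = 1/4
b -> (b | b) = 1/4 -> 1/4 = 1
b -> a = 1/4 -> 0 = 3/4
(b -> (b | b)) | (b -> a) = 1 | 3/4 = 1
(~(b | a) -> ((b -> b) & (a | b))) | ((b -> (b | b)) | (b -> a)) = 1/2 | 1 = 1
and checking the remaining 24 assignments likewise gives ≥ 3/4 in every case.

Yes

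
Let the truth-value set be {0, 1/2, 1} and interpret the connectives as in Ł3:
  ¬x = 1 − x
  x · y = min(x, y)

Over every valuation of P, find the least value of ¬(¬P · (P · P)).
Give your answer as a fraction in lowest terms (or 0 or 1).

1/2

Take P = 1/2:
¬P = ¬1/2 = 1/2
P · P = 1/2 · 1/2 = 1/2
¬P · (P · P) = 1/2 · 1/2 = 1/2
¬(¬P · (P · P)) = ¬1/2 = 1/2
No assignment yields a value below 1/2, so this is the minimum.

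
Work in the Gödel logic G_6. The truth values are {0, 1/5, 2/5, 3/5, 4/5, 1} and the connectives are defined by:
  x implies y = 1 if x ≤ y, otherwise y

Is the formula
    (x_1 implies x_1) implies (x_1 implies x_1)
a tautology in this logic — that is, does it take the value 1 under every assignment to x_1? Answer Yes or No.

Yes

x_1 = 0 ↦ 1
x_1 = 1/5 ↦ 1
x_1 = 2/5 ↦ 1
x_1 = 3/5 ↦ 1
x_1 = 4/5 ↦ 1
x_1 = 1 ↦ 1
Every assignment gives a value ≥ 1.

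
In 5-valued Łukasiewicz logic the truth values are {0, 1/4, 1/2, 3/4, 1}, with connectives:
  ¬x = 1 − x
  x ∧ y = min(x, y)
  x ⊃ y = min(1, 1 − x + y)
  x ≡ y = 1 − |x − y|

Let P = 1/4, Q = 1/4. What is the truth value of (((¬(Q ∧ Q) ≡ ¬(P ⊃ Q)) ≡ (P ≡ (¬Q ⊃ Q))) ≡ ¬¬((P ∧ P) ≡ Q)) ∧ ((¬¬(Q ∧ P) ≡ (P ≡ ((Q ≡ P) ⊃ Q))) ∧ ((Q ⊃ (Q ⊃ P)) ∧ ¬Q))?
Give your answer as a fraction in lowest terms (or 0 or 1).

Q ∧ Q = 1/4 ∧ 1/4 = 1/4
¬(Q ∧ Q) = ¬1/4 = 3/4
P ⊃ Q = 1/4 ⊃ 1/4 = 1
¬(P ⊃ Q) = ¬1 = 0
¬(Q ∧ Q) ≡ ¬(P ⊃ Q) = 3/4 ≡ 0 = 1/4
¬Q = ¬1/4 = 3/4
¬Q ⊃ Q = 3/4 ⊃ 1/4 = 1/2
P ≡ (¬Q ⊃ Q) = 1/4 ≡ 1/2 = 3/4
(¬(Q ∧ Q) ≡ ¬(P ⊃ Q)) ≡ (P ≡ (¬Q ⊃ Q)) = 1/4 ≡ 3/4 = 1/2
P ∧ P = 1/4 ∧ 1/4 = 1/4
(P ∧ P) ≡ Q = 1/4 ≡ 1/4 = 1
¬((P ∧ P) ≡ Q) = ¬1 = 0
¬¬((P ∧ P) ≡ Q) = ¬0 = 1
((¬(Q ∧ Q) ≡ ¬(P ⊃ Q)) ≡ (P ≡ (¬Q ⊃ Q))) ≡ ¬¬((P ∧ P) ≡ Q) = 1/2 ≡ 1 = 1/2
Q ∧ P = 1/4 ∧ 1/4 = 1/4
¬(Q ∧ P) = ¬1/4 = 3/4
¬¬(Q ∧ P) = ¬3/4 = 1/4
Q ≡ P = 1/4 ≡ 1/4 = 1
(Q ≡ P) ⊃ Q = 1 ⊃ 1/4 = 1/4
P ≡ ((Q ≡ P) ⊃ Q) = 1/4 ≡ 1/4 = 1
¬¬(Q ∧ P) ≡ (P ≡ ((Q ≡ P) ⊃ Q)) = 1/4 ≡ 1 = 1/4
Q ⊃ P = 1/4 ⊃ 1/4 = 1
Q ⊃ (Q ⊃ P) = 1/4 ⊃ 1 = 1
¬Q = ¬1/4 = 3/4
(Q ⊃ (Q ⊃ P)) ∧ ¬Q = 1 ∧ 3/4 = 3/4
(¬¬(Q ∧ P) ≡ (P ≡ ((Q ≡ P) ⊃ Q))) ∧ ((Q ⊃ (Q ⊃ P)) ∧ ¬Q) = 1/4 ∧ 3/4 = 1/4
(((¬(Q ∧ Q) ≡ ¬(P ⊃ Q)) ≡ (P ≡ (¬Q ⊃ Q))) ≡ ¬¬((P ∧ P) ≡ Q)) ∧ ((¬¬(Q ∧ P) ≡ (P ≡ ((Q ≡ P) ⊃ Q))) ∧ ((Q ⊃ (Q ⊃ P)) ∧ ¬Q)) = 1/2 ∧ 1/4 = 1/4

1/4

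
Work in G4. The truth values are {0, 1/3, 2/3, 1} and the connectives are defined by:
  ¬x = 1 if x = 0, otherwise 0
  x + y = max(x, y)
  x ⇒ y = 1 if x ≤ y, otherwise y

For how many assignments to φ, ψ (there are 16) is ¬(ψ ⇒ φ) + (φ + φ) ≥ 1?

φ = 0, ψ = 0 ↦ 0  <
φ = 0, ψ = 1/3 ↦ 1  ≥
φ = 0, ψ = 2/3 ↦ 1  ≥
φ = 0, ψ = 1 ↦ 1  ≥
φ = 1/3, ψ = 0 ↦ 1/3  <
φ = 1/3, ψ = 1/3 ↦ 1/3  <
φ = 1/3, ψ = 2/3 ↦ 1/3  <
φ = 1/3, ψ = 1 ↦ 1/3  <
φ = 2/3, ψ = 0 ↦ 2/3  <
φ = 2/3, ψ = 1/3 ↦ 2/3  <
φ = 2/3, ψ = 2/3 ↦ 2/3  <
φ = 2/3, ψ = 1 ↦ 2/3  <
φ = 1, ψ = 0 ↦ 1  ≥
φ = 1, ψ = 1/3 ↦ 1  ≥
φ = 1, ψ = 2/3 ↦ 1  ≥
φ = 1, ψ = 1 ↦ 1  ≥
So 7 of the 16 assignments meet the threshold.

7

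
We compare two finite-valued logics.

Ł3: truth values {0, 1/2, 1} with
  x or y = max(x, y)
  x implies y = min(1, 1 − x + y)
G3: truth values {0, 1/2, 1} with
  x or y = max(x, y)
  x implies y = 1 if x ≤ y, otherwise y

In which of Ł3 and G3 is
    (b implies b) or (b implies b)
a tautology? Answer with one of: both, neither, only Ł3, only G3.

In Ł3: every assignment gives 1 — tautology.
In G3: every assignment gives 1 — tautology.

both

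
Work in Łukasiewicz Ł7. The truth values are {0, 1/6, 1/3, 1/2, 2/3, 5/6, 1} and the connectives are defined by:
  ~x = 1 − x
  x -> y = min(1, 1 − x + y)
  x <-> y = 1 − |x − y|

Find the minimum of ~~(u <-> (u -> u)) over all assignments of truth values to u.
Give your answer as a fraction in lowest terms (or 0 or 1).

0

Take u = 0:
u -> u = 0 -> 0 = 1
u <-> (u -> u) = 0 <-> 1 = 0
~(u <-> (u -> u)) = ~0 = 1
~~(u <-> (u -> u)) = ~1 = 0
No assignment yields a value below 0, so this is the minimum.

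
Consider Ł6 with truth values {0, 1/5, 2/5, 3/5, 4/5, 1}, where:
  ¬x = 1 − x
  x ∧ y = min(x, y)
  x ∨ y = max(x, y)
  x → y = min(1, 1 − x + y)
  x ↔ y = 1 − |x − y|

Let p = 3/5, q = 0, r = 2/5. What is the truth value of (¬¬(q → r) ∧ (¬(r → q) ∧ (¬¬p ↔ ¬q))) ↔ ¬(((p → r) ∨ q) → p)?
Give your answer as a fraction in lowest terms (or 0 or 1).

q → r = 0 → 2/5 = 1
¬(q → r) = ¬1 = 0
¬¬(q → r) = ¬0 = 1
r → q = 2/5 → 0 = 3/5
¬(r → q) = ¬3/5 = 2/5
¬p = ¬3/5 = 2/5
¬¬p = ¬2/5 = 3/5
¬q = ¬0 = 1
¬¬p ↔ ¬q = 3/5 ↔ 1 = 3/5
¬(r → q) ∧ (¬¬p ↔ ¬q) = 2/5 ∧ 3/5 = 2/5
¬¬(q → r) ∧ (¬(r → q) ∧ (¬¬p ↔ ¬q)) = 1 ∧ 2/5 = 2/5
p → r = 3/5 → 2/5 = 4/5
(p → r) ∨ q = 4/5 ∨ 0 = 4/5
((p → r) ∨ q) → p = 4/5 → 3/5 = 4/5
¬(((p → r) ∨ q) → p) = ¬4/5 = 1/5
(¬¬(q → r) ∧ (¬(r → q) ∧ (¬¬p ↔ ¬q))) ↔ ¬(((p → r) ∨ q) → p) = 2/5 ↔ 1/5 = 4/5

4/5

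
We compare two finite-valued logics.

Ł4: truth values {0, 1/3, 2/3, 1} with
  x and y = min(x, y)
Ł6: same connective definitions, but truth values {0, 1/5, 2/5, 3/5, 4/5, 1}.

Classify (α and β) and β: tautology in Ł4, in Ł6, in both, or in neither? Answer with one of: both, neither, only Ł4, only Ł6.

In Ł4: at α = 0, β = 0 the value is 0 — not a tautology.
In Ł6: at α = 0, β = 0 the value is 0 — not a tautology.

neither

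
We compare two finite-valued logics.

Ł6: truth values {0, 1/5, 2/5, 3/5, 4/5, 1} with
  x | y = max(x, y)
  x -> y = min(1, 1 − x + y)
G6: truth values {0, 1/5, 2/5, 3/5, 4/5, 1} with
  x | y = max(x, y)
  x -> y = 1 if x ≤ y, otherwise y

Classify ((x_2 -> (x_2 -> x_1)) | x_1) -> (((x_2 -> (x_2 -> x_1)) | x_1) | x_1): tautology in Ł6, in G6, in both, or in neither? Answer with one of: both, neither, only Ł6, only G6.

In Ł6: every assignment gives 1 — tautology.
In G6: every assignment gives 1 — tautology.

both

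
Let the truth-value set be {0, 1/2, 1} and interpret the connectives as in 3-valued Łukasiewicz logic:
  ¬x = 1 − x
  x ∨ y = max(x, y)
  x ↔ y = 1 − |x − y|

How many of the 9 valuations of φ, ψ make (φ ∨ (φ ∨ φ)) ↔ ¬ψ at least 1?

3

φ = 0, ψ = 0 ↦ 0  <
φ = 0, ψ = 1/2 ↦ 1/2  <
φ = 0, ψ = 1 ↦ 1  ≥
φ = 1/2, ψ = 0 ↦ 1/2  <
φ = 1/2, ψ = 1/2 ↦ 1  ≥
φ = 1/2, ψ = 1 ↦ 1/2  <
φ = 1, ψ = 0 ↦ 1  ≥
φ = 1, ψ = 1/2 ↦ 1/2  <
φ = 1, ψ = 1 ↦ 0  <
So 3 of the 9 assignments meet the threshold.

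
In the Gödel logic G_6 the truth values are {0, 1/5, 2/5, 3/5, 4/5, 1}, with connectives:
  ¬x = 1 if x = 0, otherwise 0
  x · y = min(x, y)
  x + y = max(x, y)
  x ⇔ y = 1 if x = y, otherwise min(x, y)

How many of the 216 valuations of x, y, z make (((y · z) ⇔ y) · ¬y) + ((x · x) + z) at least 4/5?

value 1: 91 assignments (counts)
value 4/5: 45 assignments (counts)
value 3/5: 35 assignments
value 2/5: 25 assignments
value 1/5: 15 assignments
value 0: 5 assignments
So 136 of the 216 assignments meet the threshold.

136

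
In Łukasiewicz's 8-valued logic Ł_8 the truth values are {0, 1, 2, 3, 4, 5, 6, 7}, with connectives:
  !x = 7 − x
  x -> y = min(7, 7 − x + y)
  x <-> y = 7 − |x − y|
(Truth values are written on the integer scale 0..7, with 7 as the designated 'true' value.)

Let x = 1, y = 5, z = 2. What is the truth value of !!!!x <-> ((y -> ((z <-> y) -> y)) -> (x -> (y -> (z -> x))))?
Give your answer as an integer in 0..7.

1

!x = !1 = 6
!!x = !6 = 1
!!!x = !1 = 6
!!!!x = !6 = 1
z <-> y = 2 <-> 5 = 4
(z <-> y) -> y = 4 -> 5 = 7
y -> ((z <-> y) -> y) = 5 -> 7 = 7
z -> x = 2 -> 1 = 6
y -> (z -> x) = 5 -> 6 = 7
x -> (y -> (z -> x)) = 1 -> 7 = 7
(y -> ((z <-> y) -> y)) -> (x -> (y -> (z -> x))) = 7 -> 7 = 7
!!!!x <-> ((y -> ((z <-> y) -> y)) -> (x -> (y -> (z -> x)))) = 1 <-> 7 = 1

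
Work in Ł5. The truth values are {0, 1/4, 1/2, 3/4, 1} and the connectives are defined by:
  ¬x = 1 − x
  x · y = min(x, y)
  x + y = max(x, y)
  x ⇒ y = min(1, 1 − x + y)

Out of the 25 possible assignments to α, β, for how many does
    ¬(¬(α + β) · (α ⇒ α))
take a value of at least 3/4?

value 1: 9 assignments (counts)
value 3/4: 7 assignments (counts)
value 1/2: 5 assignments
value 1/4: 3 assignments
value 0: 1 assignment
So 16 of the 25 assignments meet the threshold.

16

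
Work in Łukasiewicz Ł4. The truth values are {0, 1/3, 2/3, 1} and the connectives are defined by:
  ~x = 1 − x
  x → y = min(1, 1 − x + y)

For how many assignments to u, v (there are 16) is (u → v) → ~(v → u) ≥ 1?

2

u = 0, v = 0 ↦ 0  <
u = 0, v = 1/3 ↦ 1/3  <
u = 0, v = 2/3 ↦ 2/3  <
u = 0, v = 1 ↦ 1  ≥
u = 1/3, v = 0 ↦ 1/3  <
u = 1/3, v = 1/3 ↦ 0  <
u = 1/3, v = 2/3 ↦ 1/3  <
u = 1/3, v = 1 ↦ 2/3  <
u = 2/3, v = 0 ↦ 2/3  <
u = 2/3, v = 1/3 ↦ 1/3  <
u = 2/3, v = 2/3 ↦ 0  <
u = 2/3, v = 1 ↦ 1/3  <
u = 1, v = 0 ↦ 1  ≥
u = 1, v = 1/3 ↦ 2/3  <
u = 1, v = 2/3 ↦ 1/3  <
u = 1, v = 1 ↦ 0  <
So 2 of the 16 assignments meet the threshold.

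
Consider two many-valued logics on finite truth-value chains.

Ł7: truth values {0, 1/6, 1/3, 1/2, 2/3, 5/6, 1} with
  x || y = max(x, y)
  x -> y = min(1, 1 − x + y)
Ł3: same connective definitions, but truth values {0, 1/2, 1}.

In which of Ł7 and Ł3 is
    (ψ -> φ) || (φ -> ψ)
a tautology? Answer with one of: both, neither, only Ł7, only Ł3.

In Ł7: every assignment gives 1 — tautology.
In Ł3: every assignment gives 1 — tautology.

both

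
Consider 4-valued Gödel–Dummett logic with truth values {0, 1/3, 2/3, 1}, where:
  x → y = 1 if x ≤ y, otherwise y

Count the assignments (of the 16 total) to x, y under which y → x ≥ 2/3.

11

x = 0, y = 0 ↦ 1  ≥
x = 0, y = 1/3 ↦ 0  <
x = 0, y = 2/3 ↦ 0  <
x = 0, y = 1 ↦ 0  <
x = 1/3, y = 0 ↦ 1  ≥
x = 1/3, y = 1/3 ↦ 1  ≥
x = 1/3, y = 2/3 ↦ 1/3  <
x = 1/3, y = 1 ↦ 1/3  <
x = 2/3, y = 0 ↦ 1  ≥
x = 2/3, y = 1/3 ↦ 1  ≥
x = 2/3, y = 2/3 ↦ 1  ≥
x = 2/3, y = 1 ↦ 2/3  ≥
x = 1, y = 0 ↦ 1  ≥
x = 1, y = 1/3 ↦ 1  ≥
x = 1, y = 2/3 ↦ 1  ≥
x = 1, y = 1 ↦ 1  ≥
So 11 of the 16 assignments meet the threshold.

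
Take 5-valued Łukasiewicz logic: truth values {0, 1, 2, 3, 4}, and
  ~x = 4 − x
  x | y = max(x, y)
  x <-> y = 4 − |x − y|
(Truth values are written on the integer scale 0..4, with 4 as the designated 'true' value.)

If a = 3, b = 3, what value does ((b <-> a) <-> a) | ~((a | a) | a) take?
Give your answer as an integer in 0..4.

b <-> a = 3 <-> 3 = 4
(b <-> a) <-> a = 4 <-> 3 = 3
a | a = 3 | 3 = 3
(a | a) | a = 3 | 3 = 3
~((a | a) | a) = ~3 = 1
((b <-> a) <-> a) | ~((a | a) | a) = 3 | 1 = 3

3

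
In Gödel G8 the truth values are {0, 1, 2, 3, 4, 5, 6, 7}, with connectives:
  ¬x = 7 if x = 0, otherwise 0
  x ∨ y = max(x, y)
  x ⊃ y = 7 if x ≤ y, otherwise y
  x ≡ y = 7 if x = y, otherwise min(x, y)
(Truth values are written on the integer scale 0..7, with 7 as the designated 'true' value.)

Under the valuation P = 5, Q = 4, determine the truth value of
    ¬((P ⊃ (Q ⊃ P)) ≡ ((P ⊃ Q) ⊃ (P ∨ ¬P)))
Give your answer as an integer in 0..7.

Q ⊃ P = 4 ⊃ 5 = 7
P ⊃ (Q ⊃ P) = 5 ⊃ 7 = 7
P ⊃ Q = 5 ⊃ 4 = 4
¬P = ¬5 = 0
P ∨ ¬P = 5 ∨ 0 = 5
(P ⊃ Q) ⊃ (P ∨ ¬P) = 4 ⊃ 5 = 7
(P ⊃ (Q ⊃ P)) ≡ ((P ⊃ Q) ⊃ (P ∨ ¬P)) = 7 ≡ 7 = 7
¬((P ⊃ (Q ⊃ P)) ≡ ((P ⊃ Q) ⊃ (P ∨ ¬P))) = ¬7 = 0

0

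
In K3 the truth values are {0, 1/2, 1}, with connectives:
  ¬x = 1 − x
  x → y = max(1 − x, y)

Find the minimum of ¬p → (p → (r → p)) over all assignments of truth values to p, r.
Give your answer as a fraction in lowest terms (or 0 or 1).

1/2

Take p = 1/2, r = 1/2:
¬p = ¬1/2 = 1/2
r → p = 1/2 → 1/2 = 1/2
p → (r → p) = 1/2 → 1/2 = 1/2
¬p → (p → (r → p)) = 1/2 → 1/2 = 1/2
No assignment yields a value below 1/2, so this is the minimum.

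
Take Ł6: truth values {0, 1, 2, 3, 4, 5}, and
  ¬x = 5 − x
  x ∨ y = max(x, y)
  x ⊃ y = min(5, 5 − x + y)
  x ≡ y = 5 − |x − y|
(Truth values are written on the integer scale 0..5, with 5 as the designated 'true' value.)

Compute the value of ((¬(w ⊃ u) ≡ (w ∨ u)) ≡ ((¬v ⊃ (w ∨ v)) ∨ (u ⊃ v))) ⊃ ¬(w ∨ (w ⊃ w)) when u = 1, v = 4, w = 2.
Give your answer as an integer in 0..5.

1

w ⊃ u = 2 ⊃ 1 = 4
¬(w ⊃ u) = ¬4 = 1
w ∨ u = 2 ∨ 1 = 2
¬(w ⊃ u) ≡ (w ∨ u) = 1 ≡ 2 = 4
¬v = ¬4 = 1
w ∨ v = 2 ∨ 4 = 4
¬v ⊃ (w ∨ v) = 1 ⊃ 4 = 5
u ⊃ v = 1 ⊃ 4 = 5
(¬v ⊃ (w ∨ v)) ∨ (u ⊃ v) = 5 ∨ 5 = 5
(¬(w ⊃ u) ≡ (w ∨ u)) ≡ ((¬v ⊃ (w ∨ v)) ∨ (u ⊃ v)) = 4 ≡ 5 = 4
w ⊃ w = 2 ⊃ 2 = 5
w ∨ (w ⊃ w) = 2 ∨ 5 = 5
¬(w ∨ (w ⊃ w)) = ¬5 = 0
((¬(w ⊃ u) ≡ (w ∨ u)) ≡ ((¬v ⊃ (w ∨ v)) ∨ (u ⊃ v))) ⊃ ¬(w ∨ (w ⊃ w)) = 4 ⊃ 0 = 1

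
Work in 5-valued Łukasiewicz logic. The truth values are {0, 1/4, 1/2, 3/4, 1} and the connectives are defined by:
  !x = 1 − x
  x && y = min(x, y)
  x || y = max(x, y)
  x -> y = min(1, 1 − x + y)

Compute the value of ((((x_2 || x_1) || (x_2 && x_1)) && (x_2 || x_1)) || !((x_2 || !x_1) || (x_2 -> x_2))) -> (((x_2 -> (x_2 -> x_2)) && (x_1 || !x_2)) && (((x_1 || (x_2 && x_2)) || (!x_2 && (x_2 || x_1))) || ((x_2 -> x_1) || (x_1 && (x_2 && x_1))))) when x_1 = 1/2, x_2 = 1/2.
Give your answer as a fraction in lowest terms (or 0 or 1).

x_2 || x_1 = 1/2 || 1/2 = 1/2
x_2 && x_1 = 1/2 && 1/2 = 1/2
(x_2 || x_1) || (x_2 && x_1) = 1/2 || 1/2 = 1/2
x_2 || x_1 = 1/2 || 1/2 = 1/2
((x_2 || x_1) || (x_2 && x_1)) && (x_2 || x_1) = 1/2 && 1/2 = 1/2
!x_1 = !1/2 = 1/2
x_2 || !x_1 = 1/2 || 1/2 = 1/2
x_2 -> x_2 = 1/2 -> 1/2 = 1
(x_2 || !x_1) || (x_2 -> x_2) = 1/2 || 1 = 1
!((x_2 || !x_1) || (x_2 -> x_2)) = !1 = 0
(((x_2 || x_1) || (x_2 && x_1)) && (x_2 || x_1)) || !((x_2 || !x_1) || (x_2 -> x_2)) = 1/2 || 0 = 1/2
x_2 -> x_2 = 1/2 -> 1/2 = 1
x_2 -> (x_2 -> x_2) = 1/2 -> 1 = 1
!x_2 = !1/2 = 1/2
x_1 || !x_2 = 1/2 || 1/2 = 1/2
(x_2 -> (x_2 -> x_2)) && (x_1 || !x_2) = 1 && 1/2 = 1/2
x_2 && x_2 = 1/2 && 1/2 = 1/2
x_1 || (x_2 && x_2) = 1/2 || 1/2 = 1/2
!x_2 = !1/2 = 1/2
x_2 || x_1 = 1/2 || 1/2 = 1/2
!x_2 && (x_2 || x_1) = 1/2 && 1/2 = 1/2
(x_1 || (x_2 && x_2)) || (!x_2 && (x_2 || x_1)) = 1/2 || 1/2 = 1/2
x_2 -> x_1 = 1/2 -> 1/2 = 1
x_2 && x_1 = 1/2 && 1/2 = 1/2
x_1 && (x_2 && x_1) = 1/2 && 1/2 = 1/2
(x_2 -> x_1) || (x_1 && (x_2 && x_1)) = 1 || 1/2 = 1
((x_1 || (x_2 && x_2)) || (!x_2 && (x_2 || x_1))) || ((x_2 -> x_1) || (x_1 && (x_2 && x_1))) = 1/2 || 1 = 1
((x_2 -> (x_2 -> x_2)) && (x_1 || !x_2)) && (((x_1 || (x_2 && x_2)) || (!x_2 && (x_2 || x_1))) || ((x_2 -> x_1) || (x_1 && (x_2 && x_1)))) = 1/2 && 1 = 1/2
((((x_2 || x_1) || (x_2 && x_1)) && (x_2 || x_1)) || !((x_2 || !x_1) || (x_2 -> x_2))) -> (((x_2 -> (x_2 -> x_2)) && (x_1 || !x_2)) && (((x_1 || (x_2 && x_2)) || (!x_2 && (x_2 || x_1))) || ((x_2 -> x_1) || (x_1 && (x_2 && x_1))))) = 1/2 -> 1/2 = 1

1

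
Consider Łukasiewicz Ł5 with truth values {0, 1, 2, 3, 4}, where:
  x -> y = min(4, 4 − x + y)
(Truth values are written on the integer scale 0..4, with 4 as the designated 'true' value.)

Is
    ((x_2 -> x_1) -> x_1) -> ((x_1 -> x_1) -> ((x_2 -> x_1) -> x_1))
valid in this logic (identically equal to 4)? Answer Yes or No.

At x_1 = 3, x_2 = 3, for instance:
x_2 -> x_1 = 3 -> 3 = 4
(x_2 -> x_1) -> x_1 = 4 -> 3 = 3
x_1 -> x_1 = 3 -> 3 = 4
(x_2 -> x_1) -> x_1 = 4 -> 3 = 3
(x_1 -> x_1) -> ((x_2 -> x_1) -> x_1) = 4 -> 3 = 3
((x_2 -> x_1) -> x_1) -> ((x_1 -> x_1) -> ((x_2 -> x_1) -> x_1)) = 3 -> 3 = 4
and checking the remaining 24 assignments likewise gives ≥ 4 in every case.

Yes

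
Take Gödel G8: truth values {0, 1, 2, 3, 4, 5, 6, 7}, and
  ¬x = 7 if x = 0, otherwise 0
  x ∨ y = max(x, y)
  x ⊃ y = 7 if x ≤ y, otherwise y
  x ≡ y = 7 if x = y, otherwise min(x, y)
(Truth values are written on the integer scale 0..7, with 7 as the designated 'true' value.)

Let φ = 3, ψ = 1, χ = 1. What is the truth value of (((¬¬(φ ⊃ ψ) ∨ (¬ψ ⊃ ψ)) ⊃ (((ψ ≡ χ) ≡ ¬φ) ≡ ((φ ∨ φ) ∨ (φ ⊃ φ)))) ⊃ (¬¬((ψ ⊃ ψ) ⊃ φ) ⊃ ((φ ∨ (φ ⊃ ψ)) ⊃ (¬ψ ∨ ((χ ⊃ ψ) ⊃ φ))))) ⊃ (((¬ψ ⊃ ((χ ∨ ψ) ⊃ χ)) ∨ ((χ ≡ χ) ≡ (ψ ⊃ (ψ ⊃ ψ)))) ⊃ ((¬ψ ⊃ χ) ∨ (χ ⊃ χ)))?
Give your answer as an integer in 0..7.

φ ⊃ ψ = 3 ⊃ 1 = 1
¬(φ ⊃ ψ) = ¬1 = 0
¬¬(φ ⊃ ψ) = ¬0 = 7
¬ψ = ¬1 = 0
¬ψ ⊃ ψ = 0 ⊃ 1 = 7
¬¬(φ ⊃ ψ) ∨ (¬ψ ⊃ ψ) = 7 ∨ 7 = 7
ψ ≡ χ = 1 ≡ 1 = 7
¬φ = ¬3 = 0
(ψ ≡ χ) ≡ ¬φ = 7 ≡ 0 = 0
φ ∨ φ = 3 ∨ 3 = 3
φ ⊃ φ = 3 ⊃ 3 = 7
(φ ∨ φ) ∨ (φ ⊃ φ) = 3 ∨ 7 = 7
((ψ ≡ χ) ≡ ¬φ) ≡ ((φ ∨ φ) ∨ (φ ⊃ φ)) = 0 ≡ 7 = 0
(¬¬(φ ⊃ ψ) ∨ (¬ψ ⊃ ψ)) ⊃ (((ψ ≡ χ) ≡ ¬φ) ≡ ((φ ∨ φ) ∨ (φ ⊃ φ))) = 7 ⊃ 0 = 0
ψ ⊃ ψ = 1 ⊃ 1 = 7
(ψ ⊃ ψ) ⊃ φ = 7 ⊃ 3 = 3
¬((ψ ⊃ ψ) ⊃ φ) = ¬3 = 0
¬¬((ψ ⊃ ψ) ⊃ φ) = ¬0 = 7
φ ⊃ ψ = 3 ⊃ 1 = 1
φ ∨ (φ ⊃ ψ) = 3 ∨ 1 = 3
¬ψ = ¬1 = 0
χ ⊃ ψ = 1 ⊃ 1 = 7
(χ ⊃ ψ) ⊃ φ = 7 ⊃ 3 = 3
¬ψ ∨ ((χ ⊃ ψ) ⊃ φ) = 0 ∨ 3 = 3
(φ ∨ (φ ⊃ ψ)) ⊃ (¬ψ ∨ ((χ ⊃ ψ) ⊃ φ)) = 3 ⊃ 3 = 7
¬¬((ψ ⊃ ψ) ⊃ φ) ⊃ ((φ ∨ (φ ⊃ ψ)) ⊃ (¬ψ ∨ ((χ ⊃ ψ) ⊃ φ))) = 7 ⊃ 7 = 7
((¬¬(φ ⊃ ψ) ∨ (¬ψ ⊃ ψ)) ⊃ (((ψ ≡ χ) ≡ ¬φ) ≡ ((φ ∨ φ) ∨ (φ ⊃ φ)))) ⊃ (¬¬((ψ ⊃ ψ) ⊃ φ) ⊃ ((φ ∨ (φ ⊃ ψ)) ⊃ (¬ψ ∨ ((χ ⊃ ψ) ⊃ φ)))) = 0 ⊃ 7 = 7
¬ψ = ¬1 = 0
χ ∨ ψ = 1 ∨ 1 = 1
(χ ∨ ψ) ⊃ χ = 1 ⊃ 1 = 7
¬ψ ⊃ ((χ ∨ ψ) ⊃ χ) = 0 ⊃ 7 = 7
χ ≡ χ = 1 ≡ 1 = 7
ψ ⊃ ψ = 1 ⊃ 1 = 7
ψ ⊃ (ψ ⊃ ψ) = 1 ⊃ 7 = 7
(χ ≡ χ) ≡ (ψ ⊃ (ψ ⊃ ψ)) = 7 ≡ 7 = 7
(¬ψ ⊃ ((χ ∨ ψ) ⊃ χ)) ∨ ((χ ≡ χ) ≡ (ψ ⊃ (ψ ⊃ ψ))) = 7 ∨ 7 = 7
¬ψ = ¬1 = 0
¬ψ ⊃ χ = 0 ⊃ 1 = 7
χ ⊃ χ = 1 ⊃ 1 = 7
(¬ψ ⊃ χ) ∨ (χ ⊃ χ) = 7 ∨ 7 = 7
((¬ψ ⊃ ((χ ∨ ψ) ⊃ χ)) ∨ ((χ ≡ χ) ≡ (ψ ⊃ (ψ ⊃ ψ)))) ⊃ ((¬ψ ⊃ χ) ∨ (χ ⊃ χ)) = 7 ⊃ 7 = 7
(((¬¬(φ ⊃ ψ) ∨ (¬ψ ⊃ ψ)) ⊃ (((ψ ≡ χ) ≡ ¬φ) ≡ ((φ ∨ φ) ∨ (φ ⊃ φ)))) ⊃ (¬¬((ψ ⊃ ψ) ⊃ φ) ⊃ ((φ ∨ (φ ⊃ ψ)) ⊃ (¬ψ ∨ ((χ ⊃ ψ) ⊃ φ))))) ⊃ (((¬ψ ⊃ ((χ ∨ ψ) ⊃ χ)) ∨ ((χ ≡ χ) ≡ (ψ ⊃ (ψ ⊃ ψ)))) ⊃ ((¬ψ ⊃ χ) ∨ (χ ⊃ χ))) = 7 ⊃ 7 = 7

7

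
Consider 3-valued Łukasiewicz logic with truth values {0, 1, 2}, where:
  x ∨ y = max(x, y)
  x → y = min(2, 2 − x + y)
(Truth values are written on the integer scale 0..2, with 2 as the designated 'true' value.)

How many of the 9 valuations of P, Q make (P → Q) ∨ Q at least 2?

P = 0, Q = 0 ↦ 2  ≥
P = 0, Q = 1 ↦ 2  ≥
P = 0, Q = 2 ↦ 2  ≥
P = 1, Q = 0 ↦ 1  <
P = 1, Q = 1 ↦ 2  ≥
P = 1, Q = 2 ↦ 2  ≥
P = 2, Q = 0 ↦ 0  <
P = 2, Q = 1 ↦ 1  <
P = 2, Q = 2 ↦ 2  ≥
So 6 of the 9 assignments meet the threshold.

6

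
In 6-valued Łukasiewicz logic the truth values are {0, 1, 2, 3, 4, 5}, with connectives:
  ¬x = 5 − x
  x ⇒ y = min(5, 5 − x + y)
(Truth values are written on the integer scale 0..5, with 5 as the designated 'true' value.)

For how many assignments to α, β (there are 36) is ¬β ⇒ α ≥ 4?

26

value 5: 21 assignments (counts)
value 4: 5 assignments (counts)
value 3: 4 assignments
value 2: 3 assignments
value 1: 2 assignments
value 0: 1 assignment
So 26 of the 36 assignments meet the threshold.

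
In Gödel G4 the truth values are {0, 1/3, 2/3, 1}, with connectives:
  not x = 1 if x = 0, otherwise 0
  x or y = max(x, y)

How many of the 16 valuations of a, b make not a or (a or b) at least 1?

a = 0, b = 0 ↦ 1  ≥
a = 0, b = 1/3 ↦ 1  ≥
a = 0, b = 2/3 ↦ 1  ≥
a = 0, b = 1 ↦ 1  ≥
a = 1/3, b = 0 ↦ 1/3  <
a = 1/3, b = 1/3 ↦ 1/3  <
a = 1/3, b = 2/3 ↦ 2/3  <
a = 1/3, b = 1 ↦ 1  ≥
a = 2/3, b = 0 ↦ 2/3  <
a = 2/3, b = 1/3 ↦ 2/3  <
a = 2/3, b = 2/3 ↦ 2/3  <
a = 2/3, b = 1 ↦ 1  ≥
a = 1, b = 0 ↦ 1  ≥
a = 1, b = 1/3 ↦ 1  ≥
a = 1, b = 2/3 ↦ 1  ≥
a = 1, b = 1 ↦ 1  ≥
So 10 of the 16 assignments meet the threshold.

10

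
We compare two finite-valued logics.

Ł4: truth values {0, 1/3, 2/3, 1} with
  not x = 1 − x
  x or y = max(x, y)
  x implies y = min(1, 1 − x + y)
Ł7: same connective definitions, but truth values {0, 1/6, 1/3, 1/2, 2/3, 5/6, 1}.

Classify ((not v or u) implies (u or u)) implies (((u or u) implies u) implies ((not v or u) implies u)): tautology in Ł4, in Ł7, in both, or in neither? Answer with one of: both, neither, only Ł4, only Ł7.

both

In Ł4: every assignment gives 1 — tautology.
In Ł7: every assignment gives 1 — tautology.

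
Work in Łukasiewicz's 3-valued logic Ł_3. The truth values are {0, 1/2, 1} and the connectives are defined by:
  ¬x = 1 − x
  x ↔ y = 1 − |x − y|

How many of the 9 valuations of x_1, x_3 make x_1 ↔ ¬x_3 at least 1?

x_1 = 0, x_3 = 0 ↦ 0  <
x_1 = 0, x_3 = 1/2 ↦ 1/2  <
x_1 = 0, x_3 = 1 ↦ 1  ≥
x_1 = 1/2, x_3 = 0 ↦ 1/2  <
x_1 = 1/2, x_3 = 1/2 ↦ 1  ≥
x_1 = 1/2, x_3 = 1 ↦ 1/2  <
x_1 = 1, x_3 = 0 ↦ 1  ≥
x_1 = 1, x_3 = 1/2 ↦ 1/2  <
x_1 = 1, x_3 = 1 ↦ 0  <
So 3 of the 9 assignments meet the threshold.

3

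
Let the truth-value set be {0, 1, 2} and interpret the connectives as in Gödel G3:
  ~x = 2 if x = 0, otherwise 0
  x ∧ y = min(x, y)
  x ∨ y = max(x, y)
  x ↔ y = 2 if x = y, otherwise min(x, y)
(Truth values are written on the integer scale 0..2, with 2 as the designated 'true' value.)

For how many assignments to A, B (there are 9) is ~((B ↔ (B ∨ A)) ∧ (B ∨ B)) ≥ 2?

A = 0, B = 0 ↦ 2  ≥
A = 0, B = 1 ↦ 0  <
A = 0, B = 2 ↦ 0  <
A = 1, B = 0 ↦ 2  ≥
A = 1, B = 1 ↦ 0  <
A = 1, B = 2 ↦ 0  <
A = 2, B = 0 ↦ 2  ≥
A = 2, B = 1 ↦ 0  <
A = 2, B = 2 ↦ 0  <
So 3 of the 9 assignments meet the threshold.

3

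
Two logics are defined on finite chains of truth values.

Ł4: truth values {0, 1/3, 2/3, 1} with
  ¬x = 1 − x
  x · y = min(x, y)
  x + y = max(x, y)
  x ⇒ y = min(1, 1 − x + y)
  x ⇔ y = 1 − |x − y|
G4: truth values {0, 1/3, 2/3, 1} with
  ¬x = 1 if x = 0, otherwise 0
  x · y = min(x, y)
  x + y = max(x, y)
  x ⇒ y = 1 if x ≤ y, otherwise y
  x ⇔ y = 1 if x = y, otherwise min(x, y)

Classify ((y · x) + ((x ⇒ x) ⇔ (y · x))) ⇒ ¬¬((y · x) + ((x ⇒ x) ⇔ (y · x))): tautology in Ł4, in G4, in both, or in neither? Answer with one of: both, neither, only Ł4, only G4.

both

In Ł4: every assignment gives 1 — tautology.
In G4: every assignment gives 1 — tautology.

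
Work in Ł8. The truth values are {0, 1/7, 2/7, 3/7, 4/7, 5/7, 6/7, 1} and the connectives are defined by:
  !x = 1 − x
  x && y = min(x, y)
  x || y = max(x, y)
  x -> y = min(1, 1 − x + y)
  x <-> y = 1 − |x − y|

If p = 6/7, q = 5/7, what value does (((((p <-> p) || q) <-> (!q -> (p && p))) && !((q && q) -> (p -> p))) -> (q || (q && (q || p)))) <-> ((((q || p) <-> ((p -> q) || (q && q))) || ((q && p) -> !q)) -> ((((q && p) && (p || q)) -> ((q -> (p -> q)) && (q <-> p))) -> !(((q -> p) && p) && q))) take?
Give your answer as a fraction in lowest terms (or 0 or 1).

2/7

p <-> p = 6/7 <-> 6/7 = 1
(p <-> p) || q = 1 || 5/7 = 1
!q = !5/7 = 2/7
p && p = 6/7 && 6/7 = 6/7
!q -> (p && p) = 2/7 -> 6/7 = 1
((p <-> p) || q) <-> (!q -> (p && p)) = 1 <-> 1 = 1
q && q = 5/7 && 5/7 = 5/7
p -> p = 6/7 -> 6/7 = 1
(q && q) -> (p -> p) = 5/7 -> 1 = 1
!((q && q) -> (p -> p)) = !1 = 0
(((p <-> p) || q) <-> (!q -> (p && p))) && !((q && q) -> (p -> p)) = 1 && 0 = 0
q || p = 5/7 || 6/7 = 6/7
q && (q || p) = 5/7 && 6/7 = 5/7
q || (q && (q || p)) = 5/7 || 5/7 = 5/7
((((p <-> p) || q) <-> (!q -> (p && p))) && !((q && q) -> (p -> p))) -> (q || (q && (q || p))) = 0 -> 5/7 = 1
q || p = 5/7 || 6/7 = 6/7
p -> q = 6/7 -> 5/7 = 6/7
q && q = 5/7 && 5/7 = 5/7
(p -> q) || (q && q) = 6/7 || 5/7 = 6/7
(q || p) <-> ((p -> q) || (q && q)) = 6/7 <-> 6/7 = 1
q && p = 5/7 && 6/7 = 5/7
!q = !5/7 = 2/7
(q && p) -> !q = 5/7 -> 2/7 = 4/7
((q || p) <-> ((p -> q) || (q && q))) || ((q && p) -> !q) = 1 || 4/7 = 1
q && p = 5/7 && 6/7 = 5/7
p || q = 6/7 || 5/7 = 6/7
(q && p) && (p || q) = 5/7 && 6/7 = 5/7
p -> q = 6/7 -> 5/7 = 6/7
q -> (p -> q) = 5/7 -> 6/7 = 1
q <-> p = 5/7 <-> 6/7 = 6/7
(q -> (p -> q)) && (q <-> p) = 1 && 6/7 = 6/7
((q && p) && (p || q)) -> ((q -> (p -> q)) && (q <-> p)) = 5/7 -> 6/7 = 1
q -> p = 5/7 -> 6/7 = 1
(q -> p) && p = 1 && 6/7 = 6/7
((q -> p) && p) && q = 6/7 && 5/7 = 5/7
!(((q -> p) && p) && q) = !5/7 = 2/7
(((q && p) && (p || q)) -> ((q -> (p -> q)) && (q <-> p))) -> !(((q -> p) && p) && q) = 1 -> 2/7 = 2/7
(((q || p) <-> ((p -> q) || (q && q))) || ((q && p) -> !q)) -> ((((q && p) && (p || q)) -> ((q -> (p -> q)) && (q <-> p))) -> !(((q -> p) && p) && q)) = 1 -> 2/7 = 2/7
(((((p <-> p) || q) <-> (!q -> (p && p))) && !((q && q) -> (p -> p))) -> (q || (q && (q || p)))) <-> ((((q || p) <-> ((p -> q) || (q && q))) || ((q && p) -> !q)) -> ((((q && p) && (p || q)) -> ((q -> (p -> q)) && (q <-> p))) -> !(((q -> p) && p) && q))) = 1 <-> 2/7 = 2/7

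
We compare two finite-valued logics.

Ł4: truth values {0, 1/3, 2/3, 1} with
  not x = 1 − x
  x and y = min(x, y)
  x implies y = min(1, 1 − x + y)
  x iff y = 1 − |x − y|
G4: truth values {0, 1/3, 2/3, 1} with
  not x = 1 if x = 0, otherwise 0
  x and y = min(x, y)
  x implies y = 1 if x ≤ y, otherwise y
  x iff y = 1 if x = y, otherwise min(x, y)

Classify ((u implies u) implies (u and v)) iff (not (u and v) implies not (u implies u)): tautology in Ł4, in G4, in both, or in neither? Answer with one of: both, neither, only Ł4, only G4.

only Ł4

In Ł4: every assignment gives 1 — tautology.
In G4: at u = 1/3, v = 1/3 the value is 1/3 — not a tautology.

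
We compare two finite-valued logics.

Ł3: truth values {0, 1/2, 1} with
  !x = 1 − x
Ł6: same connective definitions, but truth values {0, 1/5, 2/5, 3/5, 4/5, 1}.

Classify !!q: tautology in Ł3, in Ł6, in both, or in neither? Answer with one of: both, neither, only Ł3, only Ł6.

neither

In Ł3: at q = 0 the value is 0 — not a tautology.
In Ł6: at q = 0 the value is 0 — not a tautology.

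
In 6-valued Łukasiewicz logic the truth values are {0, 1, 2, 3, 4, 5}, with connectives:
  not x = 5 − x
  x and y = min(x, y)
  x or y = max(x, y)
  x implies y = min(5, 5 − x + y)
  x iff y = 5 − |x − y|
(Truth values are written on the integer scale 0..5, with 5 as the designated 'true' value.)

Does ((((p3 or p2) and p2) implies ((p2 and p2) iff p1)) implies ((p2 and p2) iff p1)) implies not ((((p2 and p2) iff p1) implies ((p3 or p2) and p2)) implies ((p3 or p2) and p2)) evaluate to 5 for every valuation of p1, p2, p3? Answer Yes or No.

No

Counterexample: take p1 = 0, p2 = 0, p3 = 0.
p3 or p2 = 0 or 0 = 0
(p3 or p2) and p2 = 0 and 0 = 0
p2 and p2 = 0 and 0 = 0
(p2 and p2) iff p1 = 0 iff 0 = 5
((p3 or p2) and p2) implies ((p2 and p2) iff p1) = 0 implies 5 = 5
(((p3 or p2) and p2) implies ((p2 and p2) iff p1)) implies ((p2 and p2) iff p1) = 5 implies 5 = 5
((p2 and p2) iff p1) implies ((p3 or p2) and p2) = 5 implies 0 = 0
(((p2 and p2) iff p1) implies ((p3 or p2) and p2)) implies ((p3 or p2) and p2) = 0 implies 0 = 5
not ((((p2 and p2) iff p1) implies ((p3 or p2) and p2)) implies ((p3 or p2) and p2)) = not 5 = 0
((((p3 or p2) and p2) implies ((p2 and p2) iff p1)) implies ((p2 and p2) iff p1)) implies not ((((p2 and p2) iff p1) implies ((p3 or p2) and p2)) implies ((p3 or p2) and p2)) = 5 implies 0 = 0
This gives 0 ≠ 5.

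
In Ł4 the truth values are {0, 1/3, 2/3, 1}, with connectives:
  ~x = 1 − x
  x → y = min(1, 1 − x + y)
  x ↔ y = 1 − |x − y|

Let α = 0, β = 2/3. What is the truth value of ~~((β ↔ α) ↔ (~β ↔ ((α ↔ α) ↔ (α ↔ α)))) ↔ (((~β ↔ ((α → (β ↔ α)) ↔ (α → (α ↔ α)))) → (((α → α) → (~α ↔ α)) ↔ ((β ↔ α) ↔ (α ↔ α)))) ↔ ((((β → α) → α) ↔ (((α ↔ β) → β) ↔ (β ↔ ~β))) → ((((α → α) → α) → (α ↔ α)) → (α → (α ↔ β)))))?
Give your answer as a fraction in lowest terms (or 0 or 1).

1

β ↔ α = 2/3 ↔ 0 = 1/3
~β = ~2/3 = 1/3
α ↔ α = 0 ↔ 0 = 1
α ↔ α = 0 ↔ 0 = 1
(α ↔ α) ↔ (α ↔ α) = 1 ↔ 1 = 1
~β ↔ ((α ↔ α) ↔ (α ↔ α)) = 1/3 ↔ 1 = 1/3
(β ↔ α) ↔ (~β ↔ ((α ↔ α) ↔ (α ↔ α))) = 1/3 ↔ 1/3 = 1
~((β ↔ α) ↔ (~β ↔ ((α ↔ α) ↔ (α ↔ α)))) = ~1 = 0
~~((β ↔ α) ↔ (~β ↔ ((α ↔ α) ↔ (α ↔ α)))) = ~0 = 1
~β = ~2/3 = 1/3
β ↔ α = 2/3 ↔ 0 = 1/3
α → (β ↔ α) = 0 → 1/3 = 1
α ↔ α = 0 ↔ 0 = 1
α → (α ↔ α) = 0 → 1 = 1
(α → (β ↔ α)) ↔ (α → (α ↔ α)) = 1 ↔ 1 = 1
~β ↔ ((α → (β ↔ α)) ↔ (α → (α ↔ α))) = 1/3 ↔ 1 = 1/3
α → α = 0 → 0 = 1
~α = ~0 = 1
~α ↔ α = 1 ↔ 0 = 0
(α → α) → (~α ↔ α) = 1 → 0 = 0
β ↔ α = 2/3 ↔ 0 = 1/3
α ↔ α = 0 ↔ 0 = 1
(β ↔ α) ↔ (α ↔ α) = 1/3 ↔ 1 = 1/3
((α → α) → (~α ↔ α)) ↔ ((β ↔ α) ↔ (α ↔ α)) = 0 ↔ 1/3 = 2/3
(~β ↔ ((α → (β ↔ α)) ↔ (α → (α ↔ α)))) → (((α → α) → (~α ↔ α)) ↔ ((β ↔ α) ↔ (α ↔ α))) = 1/3 → 2/3 = 1
β → α = 2/3 → 0 = 1/3
(β → α) → α = 1/3 → 0 = 2/3
α ↔ β = 0 ↔ 2/3 = 1/3
(α ↔ β) → β = 1/3 → 2/3 = 1
~β = ~2/3 = 1/3
β ↔ ~β = 2/3 ↔ 1/3 = 2/3
((α ↔ β) → β) ↔ (β ↔ ~β) = 1 ↔ 2/3 = 2/3
((β → α) → α) ↔ (((α ↔ β) → β) ↔ (β ↔ ~β)) = 2/3 ↔ 2/3 = 1
α → α = 0 → 0 = 1
(α → α) → α = 1 → 0 = 0
α ↔ α = 0 ↔ 0 = 1
((α → α) → α) → (α ↔ α) = 0 → 1 = 1
α ↔ β = 0 ↔ 2/3 = 1/3
α → (α ↔ β) = 0 → 1/3 = 1
(((α → α) → α) → (α ↔ α)) → (α → (α ↔ β)) = 1 → 1 = 1
(((β → α) → α) ↔ (((α ↔ β) → β) ↔ (β ↔ ~β))) → ((((α → α) → α) → (α ↔ α)) → (α → (α ↔ β))) = 1 → 1 = 1
((~β ↔ ((α → (β ↔ α)) ↔ (α → (α ↔ α)))) → (((α → α) → (~α ↔ α)) ↔ ((β ↔ α) ↔ (α ↔ α)))) ↔ ((((β → α) → α) ↔ (((α ↔ β) → β) ↔ (β ↔ ~β))) → ((((α → α) → α) → (α ↔ α)) → (α → (α ↔ β)))) = 1 ↔ 1 = 1
~~((β ↔ α) ↔ (~β ↔ ((α ↔ α) ↔ (α ↔ α)))) ↔ (((~β ↔ ((α → (β ↔ α)) ↔ (α → (α ↔ α)))) → (((α → α) → (~α ↔ α)) ↔ ((β ↔ α) ↔ (α ↔ α)))) ↔ ((((β → α) → α) ↔ (((α ↔ β) → β) ↔ (β ↔ ~β))) → ((((α → α) → α) → (α ↔ α)) → (α → (α ↔ β))))) = 1 ↔ 1 = 1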